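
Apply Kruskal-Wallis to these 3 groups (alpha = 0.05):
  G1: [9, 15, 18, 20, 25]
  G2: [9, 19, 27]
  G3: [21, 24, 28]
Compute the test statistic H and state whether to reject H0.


Step 1: Combine all N = 11 observations and assign midranks.
sorted (value, group, rank): (9,G1,1.5), (9,G2,1.5), (15,G1,3), (18,G1,4), (19,G2,5), (20,G1,6), (21,G3,7), (24,G3,8), (25,G1,9), (27,G2,10), (28,G3,11)
Step 2: Sum ranks within each group.
R_1 = 23.5 (n_1 = 5)
R_2 = 16.5 (n_2 = 3)
R_3 = 26 (n_3 = 3)
Step 3: H = 12/(N(N+1)) * sum(R_i^2/n_i) - 3(N+1)
     = 12/(11*12) * (23.5^2/5 + 16.5^2/3 + 26^2/3) - 3*12
     = 0.090909 * 426.533 - 36
     = 2.775758.
Step 4: Ties present; correction factor C = 1 - 6/(11^3 - 11) = 0.995455. Corrected H = 2.775758 / 0.995455 = 2.788432.
Step 5: Under H0, H ~ chi^2(2); p-value = 0.248027.
Step 6: alpha = 0.05. fail to reject H0.

H = 2.7884, df = 2, p = 0.248027, fail to reject H0.


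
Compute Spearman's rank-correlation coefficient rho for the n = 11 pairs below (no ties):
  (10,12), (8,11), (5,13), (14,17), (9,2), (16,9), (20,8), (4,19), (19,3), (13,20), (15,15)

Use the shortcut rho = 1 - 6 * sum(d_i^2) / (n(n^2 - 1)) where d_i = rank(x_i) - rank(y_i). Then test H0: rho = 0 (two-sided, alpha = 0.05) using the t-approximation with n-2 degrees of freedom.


Step 1: Rank x and y separately (midranks; no ties here).
rank(x): 10->5, 8->3, 5->2, 14->7, 9->4, 16->9, 20->11, 4->1, 19->10, 13->6, 15->8
rank(y): 12->6, 11->5, 13->7, 17->9, 2->1, 9->4, 8->3, 19->10, 3->2, 20->11, 15->8
Step 2: d_i = R_x(i) - R_y(i); compute d_i^2.
  (5-6)^2=1, (3-5)^2=4, (2-7)^2=25, (7-9)^2=4, (4-1)^2=9, (9-4)^2=25, (11-3)^2=64, (1-10)^2=81, (10-2)^2=64, (6-11)^2=25, (8-8)^2=0
sum(d^2) = 302.
Step 3: rho = 1 - 6*302 / (11*(11^2 - 1)) = 1 - 1812/1320 = -0.372727.
Step 4: Under H0, t = rho * sqrt((n-2)/(1-rho^2)) = -1.2050 ~ t(9).
Step 5: Two-sided p-value from the t-distribution with 9 df = 0.258926.
Step 6: alpha = 0.05. fail to reject H0.

rho = -0.3727, p = 0.258926, fail to reject H0 at alpha = 0.05.


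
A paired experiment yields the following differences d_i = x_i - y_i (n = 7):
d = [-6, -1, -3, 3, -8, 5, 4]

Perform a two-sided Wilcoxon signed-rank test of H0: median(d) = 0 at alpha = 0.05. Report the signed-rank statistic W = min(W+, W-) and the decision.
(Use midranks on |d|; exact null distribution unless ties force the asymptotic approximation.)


Step 1: Drop any zero differences (none here) and take |d_i|.
|d| = [6, 1, 3, 3, 8, 5, 4]
Step 2: Midrank |d_i| (ties get averaged ranks).
ranks: |6|->6, |1|->1, |3|->2.5, |3|->2.5, |8|->7, |5|->5, |4|->4
Step 3: Attach original signs; sum ranks with positive sign and with negative sign.
W+ = 2.5 + 5 + 4 = 11.5
W- = 6 + 1 + 2.5 + 7 = 16.5
(Check: W+ + W- = 28 should equal n(n+1)/2 = 28.)
Step 4: Test statistic W = min(W+, W-) = 11.5.
Step 5: Ties in |d|, so use the tie-corrected normal approximation.
        E[W] = n(n+1)/4 = 7*8/4 = 14.
        Tie groups: |d|=3 (t=2); sum(t^3 - t) = 6.
        Var[W] = n(n+1)(2n+1)/24 - sum(t^3-t)/48 = 840/24 - 6/48 = 34.875.
        z = (W - E[W]) / sqrt(Var[W]) = (11.5 - 14) / 5.9055 = -0.4233.
        Two-sided p = 2*Phi(z) = 0.672052.
Step 6: alpha = 0.05. fail to reject H0.

W+ = 11.5, W- = 16.5, W = min = 11.5, p = 0.672052, fail to reject H0.


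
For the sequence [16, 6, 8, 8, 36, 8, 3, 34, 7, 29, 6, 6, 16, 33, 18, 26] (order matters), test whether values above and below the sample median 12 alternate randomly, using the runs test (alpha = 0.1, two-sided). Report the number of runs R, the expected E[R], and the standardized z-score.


Step 1: Compute median = 12; label A = above, B = below.
Labels in order: ABBBABBABABBAAAA  (n_A = 8, n_B = 8)
Step 2: Count runs R = 9.
Step 3: Under H0 (random ordering), E[R] = 2*n_A*n_B/(n_A+n_B) + 1 = 2*8*8/16 + 1 = 9.0000.
        Var[R] = 2*n_A*n_B*(2*n_A*n_B - n_A - n_B) / ((n_A+n_B)^2 * (n_A+n_B-1)) = 14336/3840 = 3.7333.
        SD[R] = 1.9322.
Step 4: R = E[R], so z = 0 with no continuity correction.
Step 5: Two-sided p-value via normal approximation = 2*(1 - Phi(|z|)) = 1.000000.
Step 6: alpha = 0.1. fail to reject H0.

R = 9, z = 0.0000, p = 1.000000, fail to reject H0.


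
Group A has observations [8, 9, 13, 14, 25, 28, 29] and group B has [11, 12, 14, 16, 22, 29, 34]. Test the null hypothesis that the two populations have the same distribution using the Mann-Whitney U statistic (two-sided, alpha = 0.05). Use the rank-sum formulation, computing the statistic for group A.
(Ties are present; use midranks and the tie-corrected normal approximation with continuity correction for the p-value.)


Step 1: Combine and sort all 14 observations; assign midranks.
sorted (value, group): (8,X), (9,X), (11,Y), (12,Y), (13,X), (14,X), (14,Y), (16,Y), (22,Y), (25,X), (28,X), (29,X), (29,Y), (34,Y)
ranks: 8->1, 9->2, 11->3, 12->4, 13->5, 14->6.5, 14->6.5, 16->8, 22->9, 25->10, 28->11, 29->12.5, 29->12.5, 34->14
Step 2: Rank sum for X: R1 = 1 + 2 + 5 + 6.5 + 10 + 11 + 12.5 = 48.
Step 3: U_X = R1 - n1(n1+1)/2 = 48 - 7*8/2 = 48 - 28 = 20.
       U_Y = n1*n2 - U_X = 49 - 20 = 29.
Step 4: Ties are present, so use the tie-corrected normal approximation (with continuity correction) for the p-value.
Step 5: p-value = 0.608491; compare to alpha = 0.05. fail to reject H0.

U_X = 20, p = 0.608491, fail to reject H0 at alpha = 0.05.


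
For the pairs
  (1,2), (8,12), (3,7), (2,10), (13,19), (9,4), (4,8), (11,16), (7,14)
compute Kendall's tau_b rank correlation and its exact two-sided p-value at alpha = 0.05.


Step 1: Enumerate the 36 unordered pairs (i,j) with i<j and classify each by sign(x_j-x_i) * sign(y_j-y_i).
  (1,2):dx=+7,dy=+10->C; (1,3):dx=+2,dy=+5->C; (1,4):dx=+1,dy=+8->C; (1,5):dx=+12,dy=+17->C
  (1,6):dx=+8,dy=+2->C; (1,7):dx=+3,dy=+6->C; (1,8):dx=+10,dy=+14->C; (1,9):dx=+6,dy=+12->C
  (2,3):dx=-5,dy=-5->C; (2,4):dx=-6,dy=-2->C; (2,5):dx=+5,dy=+7->C; (2,6):dx=+1,dy=-8->D
  (2,7):dx=-4,dy=-4->C; (2,8):dx=+3,dy=+4->C; (2,9):dx=-1,dy=+2->D; (3,4):dx=-1,dy=+3->D
  (3,5):dx=+10,dy=+12->C; (3,6):dx=+6,dy=-3->D; (3,7):dx=+1,dy=+1->C; (3,8):dx=+8,dy=+9->C
  (3,9):dx=+4,dy=+7->C; (4,5):dx=+11,dy=+9->C; (4,6):dx=+7,dy=-6->D; (4,7):dx=+2,dy=-2->D
  (4,8):dx=+9,dy=+6->C; (4,9):dx=+5,dy=+4->C; (5,6):dx=-4,dy=-15->C; (5,7):dx=-9,dy=-11->C
  (5,8):dx=-2,dy=-3->C; (5,9):dx=-6,dy=-5->C; (6,7):dx=-5,dy=+4->D; (6,8):dx=+2,dy=+12->C
  (6,9):dx=-2,dy=+10->D; (7,8):dx=+7,dy=+8->C; (7,9):dx=+3,dy=+6->C; (8,9):dx=-4,dy=-2->C
Step 2: C = 28, D = 8, total pairs = 36.
Step 3: tau = (C - D)/(n(n-1)/2) = (28 - 8)/36 = 0.555556.
Step 4: Exact two-sided p-value (enumerate n! = 362880 permutations of y under H0): p = 0.044615.
Step 5: alpha = 0.05. reject H0.

tau_b = 0.5556 (C=28, D=8), p = 0.044615, reject H0.


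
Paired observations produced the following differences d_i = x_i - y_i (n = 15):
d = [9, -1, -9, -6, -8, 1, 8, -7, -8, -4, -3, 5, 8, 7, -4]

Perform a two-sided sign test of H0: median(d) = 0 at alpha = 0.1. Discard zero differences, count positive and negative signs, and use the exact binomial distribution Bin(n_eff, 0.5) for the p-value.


Step 1: Discard zero differences. Original n = 15; n_eff = number of nonzero differences = 15.
Nonzero differences (with sign): +9, -1, -9, -6, -8, +1, +8, -7, -8, -4, -3, +5, +8, +7, -4
Step 2: Count signs: positive = 6, negative = 9.
Step 3: Under H0: P(positive) = 0.5, so the number of positives S ~ Bin(15, 0.5).
Step 4: Two-sided exact p-value = sum of Bin(15,0.5) probabilities at or below the observed probability = 0.607239.
Step 5: alpha = 0.1. fail to reject H0.

n_eff = 15, pos = 6, neg = 9, p = 0.607239, fail to reject H0.


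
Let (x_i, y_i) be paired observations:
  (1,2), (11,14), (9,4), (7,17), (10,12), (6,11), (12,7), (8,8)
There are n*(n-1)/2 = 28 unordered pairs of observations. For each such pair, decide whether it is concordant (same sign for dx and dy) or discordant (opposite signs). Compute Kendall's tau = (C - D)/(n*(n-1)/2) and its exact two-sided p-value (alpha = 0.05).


Step 1: Enumerate the 28 unordered pairs (i,j) with i<j and classify each by sign(x_j-x_i) * sign(y_j-y_i).
  (1,2):dx=+10,dy=+12->C; (1,3):dx=+8,dy=+2->C; (1,4):dx=+6,dy=+15->C; (1,5):dx=+9,dy=+10->C
  (1,6):dx=+5,dy=+9->C; (1,7):dx=+11,dy=+5->C; (1,8):dx=+7,dy=+6->C; (2,3):dx=-2,dy=-10->C
  (2,4):dx=-4,dy=+3->D; (2,5):dx=-1,dy=-2->C; (2,6):dx=-5,dy=-3->C; (2,7):dx=+1,dy=-7->D
  (2,8):dx=-3,dy=-6->C; (3,4):dx=-2,dy=+13->D; (3,5):dx=+1,dy=+8->C; (3,6):dx=-3,dy=+7->D
  (3,7):dx=+3,dy=+3->C; (3,8):dx=-1,dy=+4->D; (4,5):dx=+3,dy=-5->D; (4,6):dx=-1,dy=-6->C
  (4,7):dx=+5,dy=-10->D; (4,8):dx=+1,dy=-9->D; (5,6):dx=-4,dy=-1->C; (5,7):dx=+2,dy=-5->D
  (5,8):dx=-2,dy=-4->C; (6,7):dx=+6,dy=-4->D; (6,8):dx=+2,dy=-3->D; (7,8):dx=-4,dy=+1->D
Step 2: C = 16, D = 12, total pairs = 28.
Step 3: tau = (C - D)/(n(n-1)/2) = (16 - 12)/28 = 0.142857.
Step 4: Exact two-sided p-value (enumerate n! = 40320 permutations of y under H0): p = 0.719544.
Step 5: alpha = 0.05. fail to reject H0.

tau_b = 0.1429 (C=16, D=12), p = 0.719544, fail to reject H0.


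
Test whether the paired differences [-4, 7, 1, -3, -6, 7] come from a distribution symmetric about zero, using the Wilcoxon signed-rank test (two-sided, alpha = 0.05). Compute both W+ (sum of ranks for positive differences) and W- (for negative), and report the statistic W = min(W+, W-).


Step 1: Drop any zero differences (none here) and take |d_i|.
|d| = [4, 7, 1, 3, 6, 7]
Step 2: Midrank |d_i| (ties get averaged ranks).
ranks: |4|->3, |7|->5.5, |1|->1, |3|->2, |6|->4, |7|->5.5
Step 3: Attach original signs; sum ranks with positive sign and with negative sign.
W+ = 5.5 + 1 + 5.5 = 12
W- = 3 + 2 + 4 = 9
(Check: W+ + W- = 21 should equal n(n+1)/2 = 21.)
Step 4: Test statistic W = min(W+, W-) = 9.
Step 5: Ties in |d|, so use the tie-corrected normal approximation.
        E[W] = n(n+1)/4 = 6*7/4 = 10.5.
        Tie groups: |d|=7 (t=2); sum(t^3 - t) = 6.
        Var[W] = n(n+1)(2n+1)/24 - sum(t^3-t)/48 = 546/24 - 6/48 = 22.625.
        z = (W - E[W]) / sqrt(Var[W]) = (9 - 10.5) / 4.7566 = -0.3154.
        Two-sided p = 2*Phi(z) = 0.752494.
Step 6: alpha = 0.05. fail to reject H0.

W+ = 12, W- = 9, W = min = 9, p = 0.752494, fail to reject H0.


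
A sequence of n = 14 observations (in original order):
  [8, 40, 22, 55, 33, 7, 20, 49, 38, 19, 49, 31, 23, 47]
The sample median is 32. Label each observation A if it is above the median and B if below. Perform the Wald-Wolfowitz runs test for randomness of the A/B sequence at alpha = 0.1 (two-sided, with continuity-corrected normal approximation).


Step 1: Compute median = 32; label A = above, B = below.
Labels in order: BABAABBAABABBA  (n_A = 7, n_B = 7)
Step 2: Count runs R = 10.
Step 3: Under H0 (random ordering), E[R] = 2*n_A*n_B/(n_A+n_B) + 1 = 2*7*7/14 + 1 = 8.0000.
        Var[R] = 2*n_A*n_B*(2*n_A*n_B - n_A - n_B) / ((n_A+n_B)^2 * (n_A+n_B-1)) = 8232/2548 = 3.2308.
        SD[R] = 1.7974.
Step 4: Continuity-corrected z = (R - 0.5 - E[R]) / SD[R] = (10 - 0.5 - 8.0000) / 1.7974 = 0.8345.
Step 5: Two-sided p-value via normal approximation = 2*(1 - Phi(|z|)) = 0.403986.
Step 6: alpha = 0.1. fail to reject H0.

R = 10, z = 0.8345, p = 0.403986, fail to reject H0.


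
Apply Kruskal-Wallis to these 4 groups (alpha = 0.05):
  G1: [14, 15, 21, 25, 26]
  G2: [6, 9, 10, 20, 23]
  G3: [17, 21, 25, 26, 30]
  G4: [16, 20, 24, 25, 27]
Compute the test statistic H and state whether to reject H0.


Step 1: Combine all N = 20 observations and assign midranks.
sorted (value, group, rank): (6,G2,1), (9,G2,2), (10,G2,3), (14,G1,4), (15,G1,5), (16,G4,6), (17,G3,7), (20,G2,8.5), (20,G4,8.5), (21,G1,10.5), (21,G3,10.5), (23,G2,12), (24,G4,13), (25,G1,15), (25,G3,15), (25,G4,15), (26,G1,17.5), (26,G3,17.5), (27,G4,19), (30,G3,20)
Step 2: Sum ranks within each group.
R_1 = 52 (n_1 = 5)
R_2 = 26.5 (n_2 = 5)
R_3 = 70 (n_3 = 5)
R_4 = 61.5 (n_4 = 5)
Step 3: H = 12/(N(N+1)) * sum(R_i^2/n_i) - 3(N+1)
     = 12/(20*21) * (52^2/5 + 26.5^2/5 + 70^2/5 + 61.5^2/5) - 3*21
     = 0.028571 * 2417.7 - 63
     = 6.077143.
Step 4: Ties present; correction factor C = 1 - 42/(20^3 - 20) = 0.994737. Corrected H = 6.077143 / 0.994737 = 6.109297.
Step 5: Under H0, H ~ chi^2(3); p-value = 0.106412.
Step 6: alpha = 0.05. fail to reject H0.

H = 6.1093, df = 3, p = 0.106412, fail to reject H0.


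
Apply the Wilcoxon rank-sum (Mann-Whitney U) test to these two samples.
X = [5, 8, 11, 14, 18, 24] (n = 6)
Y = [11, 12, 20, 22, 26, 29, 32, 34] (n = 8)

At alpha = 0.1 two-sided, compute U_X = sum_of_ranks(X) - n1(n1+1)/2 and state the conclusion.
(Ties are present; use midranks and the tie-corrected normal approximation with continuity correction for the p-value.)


Step 1: Combine and sort all 14 observations; assign midranks.
sorted (value, group): (5,X), (8,X), (11,X), (11,Y), (12,Y), (14,X), (18,X), (20,Y), (22,Y), (24,X), (26,Y), (29,Y), (32,Y), (34,Y)
ranks: 5->1, 8->2, 11->3.5, 11->3.5, 12->5, 14->6, 18->7, 20->8, 22->9, 24->10, 26->11, 29->12, 32->13, 34->14
Step 2: Rank sum for X: R1 = 1 + 2 + 3.5 + 6 + 7 + 10 = 29.5.
Step 3: U_X = R1 - n1(n1+1)/2 = 29.5 - 6*7/2 = 29.5 - 21 = 8.5.
       U_Y = n1*n2 - U_X = 48 - 8.5 = 39.5.
Step 4: Ties are present, so use the tie-corrected normal approximation (with continuity correction) for the p-value.
Step 5: p-value = 0.052547; compare to alpha = 0.1. reject H0.

U_X = 8.5, p = 0.052547, reject H0 at alpha = 0.1.


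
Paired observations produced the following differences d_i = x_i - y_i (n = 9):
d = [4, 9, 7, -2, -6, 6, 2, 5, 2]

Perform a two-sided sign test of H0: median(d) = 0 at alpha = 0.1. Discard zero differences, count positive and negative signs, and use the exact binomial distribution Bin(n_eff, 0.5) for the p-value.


Step 1: Discard zero differences. Original n = 9; n_eff = number of nonzero differences = 9.
Nonzero differences (with sign): +4, +9, +7, -2, -6, +6, +2, +5, +2
Step 2: Count signs: positive = 7, negative = 2.
Step 3: Under H0: P(positive) = 0.5, so the number of positives S ~ Bin(9, 0.5).
Step 4: Two-sided exact p-value = sum of Bin(9,0.5) probabilities at or below the observed probability = 0.179688.
Step 5: alpha = 0.1. fail to reject H0.

n_eff = 9, pos = 7, neg = 2, p = 0.179688, fail to reject H0.


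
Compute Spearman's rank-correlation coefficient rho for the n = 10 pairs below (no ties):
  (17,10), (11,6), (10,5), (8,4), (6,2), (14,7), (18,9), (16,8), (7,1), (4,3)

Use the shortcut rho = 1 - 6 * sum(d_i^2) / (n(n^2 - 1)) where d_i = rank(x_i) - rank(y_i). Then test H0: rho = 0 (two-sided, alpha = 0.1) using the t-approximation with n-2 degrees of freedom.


Step 1: Rank x and y separately (midranks; no ties here).
rank(x): 17->9, 11->6, 10->5, 8->4, 6->2, 14->7, 18->10, 16->8, 7->3, 4->1
rank(y): 10->10, 6->6, 5->5, 4->4, 2->2, 7->7, 9->9, 8->8, 1->1, 3->3
Step 2: d_i = R_x(i) - R_y(i); compute d_i^2.
  (9-10)^2=1, (6-6)^2=0, (5-5)^2=0, (4-4)^2=0, (2-2)^2=0, (7-7)^2=0, (10-9)^2=1, (8-8)^2=0, (3-1)^2=4, (1-3)^2=4
sum(d^2) = 10.
Step 3: rho = 1 - 6*10 / (10*(10^2 - 1)) = 1 - 60/990 = 0.939394.
Step 4: Under H0, t = rho * sqrt((n-2)/(1-rho^2)) = 7.7500 ~ t(8).
Step 5: Two-sided p-value from the t-distribution with 8 df = 0.000055.
Step 6: alpha = 0.1. reject H0.

rho = 0.9394, p = 0.000055, reject H0 at alpha = 0.1.


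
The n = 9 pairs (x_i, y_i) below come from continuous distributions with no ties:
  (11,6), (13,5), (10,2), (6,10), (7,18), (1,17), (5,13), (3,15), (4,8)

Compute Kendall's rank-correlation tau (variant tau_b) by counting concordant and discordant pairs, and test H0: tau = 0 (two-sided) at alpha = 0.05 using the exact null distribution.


Step 1: Enumerate the 36 unordered pairs (i,j) with i<j and classify each by sign(x_j-x_i) * sign(y_j-y_i).
  (1,2):dx=+2,dy=-1->D; (1,3):dx=-1,dy=-4->C; (1,4):dx=-5,dy=+4->D; (1,5):dx=-4,dy=+12->D
  (1,6):dx=-10,dy=+11->D; (1,7):dx=-6,dy=+7->D; (1,8):dx=-8,dy=+9->D; (1,9):dx=-7,dy=+2->D
  (2,3):dx=-3,dy=-3->C; (2,4):dx=-7,dy=+5->D; (2,5):dx=-6,dy=+13->D; (2,6):dx=-12,dy=+12->D
  (2,7):dx=-8,dy=+8->D; (2,8):dx=-10,dy=+10->D; (2,9):dx=-9,dy=+3->D; (3,4):dx=-4,dy=+8->D
  (3,5):dx=-3,dy=+16->D; (3,6):dx=-9,dy=+15->D; (3,7):dx=-5,dy=+11->D; (3,8):dx=-7,dy=+13->D
  (3,9):dx=-6,dy=+6->D; (4,5):dx=+1,dy=+8->C; (4,6):dx=-5,dy=+7->D; (4,7):dx=-1,dy=+3->D
  (4,8):dx=-3,dy=+5->D; (4,9):dx=-2,dy=-2->C; (5,6):dx=-6,dy=-1->C; (5,7):dx=-2,dy=-5->C
  (5,8):dx=-4,dy=-3->C; (5,9):dx=-3,dy=-10->C; (6,7):dx=+4,dy=-4->D; (6,8):dx=+2,dy=-2->D
  (6,9):dx=+3,dy=-9->D; (7,8):dx=-2,dy=+2->D; (7,9):dx=-1,dy=-5->C; (8,9):dx=+1,dy=-7->D
Step 2: C = 9, D = 27, total pairs = 36.
Step 3: tau = (C - D)/(n(n-1)/2) = (9 - 27)/36 = -0.500000.
Step 4: Exact two-sided p-value (enumerate n! = 362880 permutations of y under H0): p = 0.075176.
Step 5: alpha = 0.05. fail to reject H0.

tau_b = -0.5000 (C=9, D=27), p = 0.075176, fail to reject H0.


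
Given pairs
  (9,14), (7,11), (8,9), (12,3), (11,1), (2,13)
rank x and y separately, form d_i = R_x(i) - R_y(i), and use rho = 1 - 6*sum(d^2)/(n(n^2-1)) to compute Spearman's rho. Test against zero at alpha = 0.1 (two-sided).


Step 1: Rank x and y separately (midranks; no ties here).
rank(x): 9->4, 7->2, 8->3, 12->6, 11->5, 2->1
rank(y): 14->6, 11->4, 9->3, 3->2, 1->1, 13->5
Step 2: d_i = R_x(i) - R_y(i); compute d_i^2.
  (4-6)^2=4, (2-4)^2=4, (3-3)^2=0, (6-2)^2=16, (5-1)^2=16, (1-5)^2=16
sum(d^2) = 56.
Step 3: rho = 1 - 6*56 / (6*(6^2 - 1)) = 1 - 336/210 = -0.600000.
Step 4: Under H0, t = rho * sqrt((n-2)/(1-rho^2)) = -1.5000 ~ t(4).
Step 5: Two-sided p-value from the t-distribution with 4 df = 0.208000.
Step 6: alpha = 0.1. fail to reject H0.

rho = -0.6000, p = 0.208000, fail to reject H0 at alpha = 0.1.


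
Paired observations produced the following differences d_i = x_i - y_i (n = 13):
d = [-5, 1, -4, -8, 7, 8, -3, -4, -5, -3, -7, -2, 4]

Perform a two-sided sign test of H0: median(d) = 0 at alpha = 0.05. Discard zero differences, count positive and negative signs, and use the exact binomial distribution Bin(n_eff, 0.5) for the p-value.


Step 1: Discard zero differences. Original n = 13; n_eff = number of nonzero differences = 13.
Nonzero differences (with sign): -5, +1, -4, -8, +7, +8, -3, -4, -5, -3, -7, -2, +4
Step 2: Count signs: positive = 4, negative = 9.
Step 3: Under H0: P(positive) = 0.5, so the number of positives S ~ Bin(13, 0.5).
Step 4: Two-sided exact p-value = sum of Bin(13,0.5) probabilities at or below the observed probability = 0.266846.
Step 5: alpha = 0.05. fail to reject H0.

n_eff = 13, pos = 4, neg = 9, p = 0.266846, fail to reject H0.


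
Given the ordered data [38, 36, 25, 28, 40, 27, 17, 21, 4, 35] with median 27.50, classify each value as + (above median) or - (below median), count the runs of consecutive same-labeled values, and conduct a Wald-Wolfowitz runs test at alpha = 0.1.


Step 1: Compute median = 27.50; label A = above, B = below.
Labels in order: AABAABBBBA  (n_A = 5, n_B = 5)
Step 2: Count runs R = 5.
Step 3: Under H0 (random ordering), E[R] = 2*n_A*n_B/(n_A+n_B) + 1 = 2*5*5/10 + 1 = 6.0000.
        Var[R] = 2*n_A*n_B*(2*n_A*n_B - n_A - n_B) / ((n_A+n_B)^2 * (n_A+n_B-1)) = 2000/900 = 2.2222.
        SD[R] = 1.4907.
Step 4: Continuity-corrected z = (R + 0.5 - E[R]) / SD[R] = (5 + 0.5 - 6.0000) / 1.4907 = -0.3354.
Step 5: Two-sided p-value via normal approximation = 2*(1 - Phi(|z|)) = 0.737316.
Step 6: alpha = 0.1. fail to reject H0.

R = 5, z = -0.3354, p = 0.737316, fail to reject H0.


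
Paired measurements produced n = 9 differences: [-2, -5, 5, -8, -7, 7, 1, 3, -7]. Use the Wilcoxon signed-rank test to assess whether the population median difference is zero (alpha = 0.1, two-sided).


Step 1: Drop any zero differences (none here) and take |d_i|.
|d| = [2, 5, 5, 8, 7, 7, 1, 3, 7]
Step 2: Midrank |d_i| (ties get averaged ranks).
ranks: |2|->2, |5|->4.5, |5|->4.5, |8|->9, |7|->7, |7|->7, |1|->1, |3|->3, |7|->7
Step 3: Attach original signs; sum ranks with positive sign and with negative sign.
W+ = 4.5 + 7 + 1 + 3 = 15.5
W- = 2 + 4.5 + 9 + 7 + 7 = 29.5
(Check: W+ + W- = 45 should equal n(n+1)/2 = 45.)
Step 4: Test statistic W = min(W+, W-) = 15.5.
Step 5: Ties in |d|, so use the tie-corrected normal approximation.
        E[W] = n(n+1)/4 = 9*10/4 = 22.5.
        Tie groups: |d|=5 (t=2), |d|=7 (t=3); sum(t^3 - t) = 30.
        Var[W] = n(n+1)(2n+1)/24 - sum(t^3-t)/48 = 1710/24 - 30/48 = 70.625.
        z = (W - E[W]) / sqrt(Var[W]) = (15.5 - 22.5) / 8.4039 = -0.8329.
        Two-sided p = 2*Phi(z) = 0.404873.
Step 6: alpha = 0.1. fail to reject H0.

W+ = 15.5, W- = 29.5, W = min = 15.5, p = 0.404873, fail to reject H0.


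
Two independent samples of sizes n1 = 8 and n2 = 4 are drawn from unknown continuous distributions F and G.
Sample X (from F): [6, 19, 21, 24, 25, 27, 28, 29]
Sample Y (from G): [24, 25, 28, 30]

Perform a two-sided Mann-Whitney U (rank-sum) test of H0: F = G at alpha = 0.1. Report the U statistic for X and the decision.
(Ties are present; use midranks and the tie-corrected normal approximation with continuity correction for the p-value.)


Step 1: Combine and sort all 12 observations; assign midranks.
sorted (value, group): (6,X), (19,X), (21,X), (24,X), (24,Y), (25,X), (25,Y), (27,X), (28,X), (28,Y), (29,X), (30,Y)
ranks: 6->1, 19->2, 21->3, 24->4.5, 24->4.5, 25->6.5, 25->6.5, 27->8, 28->9.5, 28->9.5, 29->11, 30->12
Step 2: Rank sum for X: R1 = 1 + 2 + 3 + 4.5 + 6.5 + 8 + 9.5 + 11 = 45.5.
Step 3: U_X = R1 - n1(n1+1)/2 = 45.5 - 8*9/2 = 45.5 - 36 = 9.5.
       U_Y = n1*n2 - U_X = 32 - 9.5 = 22.5.
Step 4: Ties are present, so use the tie-corrected normal approximation (with continuity correction) for the p-value.
Step 5: p-value = 0.305629; compare to alpha = 0.1. fail to reject H0.

U_X = 9.5, p = 0.305629, fail to reject H0 at alpha = 0.1.


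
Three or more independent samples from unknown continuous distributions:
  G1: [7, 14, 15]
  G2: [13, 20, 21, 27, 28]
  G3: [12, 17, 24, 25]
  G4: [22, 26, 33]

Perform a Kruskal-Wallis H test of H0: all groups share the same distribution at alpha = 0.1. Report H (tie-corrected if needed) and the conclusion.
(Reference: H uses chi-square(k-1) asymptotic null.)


Step 1: Combine all N = 15 observations and assign midranks.
sorted (value, group, rank): (7,G1,1), (12,G3,2), (13,G2,3), (14,G1,4), (15,G1,5), (17,G3,6), (20,G2,7), (21,G2,8), (22,G4,9), (24,G3,10), (25,G3,11), (26,G4,12), (27,G2,13), (28,G2,14), (33,G4,15)
Step 2: Sum ranks within each group.
R_1 = 10 (n_1 = 3)
R_2 = 45 (n_2 = 5)
R_3 = 29 (n_3 = 4)
R_4 = 36 (n_4 = 3)
Step 3: H = 12/(N(N+1)) * sum(R_i^2/n_i) - 3(N+1)
     = 12/(15*16) * (10^2/3 + 45^2/5 + 29^2/4 + 36^2/3) - 3*16
     = 0.050000 * 1080.58 - 48
     = 6.029167.
Step 4: No ties, so H is used without correction.
Step 5: Under H0, H ~ chi^2(3); p-value = 0.110200.
Step 6: alpha = 0.1. fail to reject H0.

H = 6.0292, df = 3, p = 0.110200, fail to reject H0.


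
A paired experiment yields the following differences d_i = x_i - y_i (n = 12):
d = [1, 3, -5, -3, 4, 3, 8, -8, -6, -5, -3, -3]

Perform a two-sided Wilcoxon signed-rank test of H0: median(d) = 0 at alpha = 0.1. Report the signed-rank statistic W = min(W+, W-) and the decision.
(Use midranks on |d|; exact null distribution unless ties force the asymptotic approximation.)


Step 1: Drop any zero differences (none here) and take |d_i|.
|d| = [1, 3, 5, 3, 4, 3, 8, 8, 6, 5, 3, 3]
Step 2: Midrank |d_i| (ties get averaged ranks).
ranks: |1|->1, |3|->4, |5|->8.5, |3|->4, |4|->7, |3|->4, |8|->11.5, |8|->11.5, |6|->10, |5|->8.5, |3|->4, |3|->4
Step 3: Attach original signs; sum ranks with positive sign and with negative sign.
W+ = 1 + 4 + 7 + 4 + 11.5 = 27.5
W- = 8.5 + 4 + 11.5 + 10 + 8.5 + 4 + 4 = 50.5
(Check: W+ + W- = 78 should equal n(n+1)/2 = 78.)
Step 4: Test statistic W = min(W+, W-) = 27.5.
Step 5: Ties in |d|, so use the tie-corrected normal approximation.
        E[W] = n(n+1)/4 = 12*13/4 = 39.
        Tie groups: |d|=3 (t=5), |d|=5 (t=2), |d|=8 (t=2); sum(t^3 - t) = 132.
        Var[W] = n(n+1)(2n+1)/24 - sum(t^3-t)/48 = 3900/24 - 132/48 = 159.75.
        z = (W - E[W]) / sqrt(Var[W]) = (27.5 - 39) / 12.6392 = -0.9099.
        Two-sided p = 2*Phi(z) = 0.362893.
Step 6: alpha = 0.1. fail to reject H0.

W+ = 27.5, W- = 50.5, W = min = 27.5, p = 0.362893, fail to reject H0.


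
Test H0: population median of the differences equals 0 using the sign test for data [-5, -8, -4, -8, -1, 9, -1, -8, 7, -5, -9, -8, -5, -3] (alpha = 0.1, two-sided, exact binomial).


Step 1: Discard zero differences. Original n = 14; n_eff = number of nonzero differences = 14.
Nonzero differences (with sign): -5, -8, -4, -8, -1, +9, -1, -8, +7, -5, -9, -8, -5, -3
Step 2: Count signs: positive = 2, negative = 12.
Step 3: Under H0: P(positive) = 0.5, so the number of positives S ~ Bin(14, 0.5).
Step 4: Two-sided exact p-value = sum of Bin(14,0.5) probabilities at or below the observed probability = 0.012939.
Step 5: alpha = 0.1. reject H0.

n_eff = 14, pos = 2, neg = 12, p = 0.012939, reject H0.


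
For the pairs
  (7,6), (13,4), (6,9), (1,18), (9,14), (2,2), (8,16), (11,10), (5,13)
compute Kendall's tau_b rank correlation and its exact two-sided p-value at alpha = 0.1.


Step 1: Enumerate the 36 unordered pairs (i,j) with i<j and classify each by sign(x_j-x_i) * sign(y_j-y_i).
  (1,2):dx=+6,dy=-2->D; (1,3):dx=-1,dy=+3->D; (1,4):dx=-6,dy=+12->D; (1,5):dx=+2,dy=+8->C
  (1,6):dx=-5,dy=-4->C; (1,7):dx=+1,dy=+10->C; (1,8):dx=+4,dy=+4->C; (1,9):dx=-2,dy=+7->D
  (2,3):dx=-7,dy=+5->D; (2,4):dx=-12,dy=+14->D; (2,5):dx=-4,dy=+10->D; (2,6):dx=-11,dy=-2->C
  (2,7):dx=-5,dy=+12->D; (2,8):dx=-2,dy=+6->D; (2,9):dx=-8,dy=+9->D; (3,4):dx=-5,dy=+9->D
  (3,5):dx=+3,dy=+5->C; (3,6):dx=-4,dy=-7->C; (3,7):dx=+2,dy=+7->C; (3,8):dx=+5,dy=+1->C
  (3,9):dx=-1,dy=+4->D; (4,5):dx=+8,dy=-4->D; (4,6):dx=+1,dy=-16->D; (4,7):dx=+7,dy=-2->D
  (4,8):dx=+10,dy=-8->D; (4,9):dx=+4,dy=-5->D; (5,6):dx=-7,dy=-12->C; (5,7):dx=-1,dy=+2->D
  (5,8):dx=+2,dy=-4->D; (5,9):dx=-4,dy=-1->C; (6,7):dx=+6,dy=+14->C; (6,8):dx=+9,dy=+8->C
  (6,9):dx=+3,dy=+11->C; (7,8):dx=+3,dy=-6->D; (7,9):dx=-3,dy=-3->C; (8,9):dx=-6,dy=+3->D
Step 2: C = 15, D = 21, total pairs = 36.
Step 3: tau = (C - D)/(n(n-1)/2) = (15 - 21)/36 = -0.166667.
Step 4: Exact two-sided p-value (enumerate n! = 362880 permutations of y under H0): p = 0.612202.
Step 5: alpha = 0.1. fail to reject H0.

tau_b = -0.1667 (C=15, D=21), p = 0.612202, fail to reject H0.


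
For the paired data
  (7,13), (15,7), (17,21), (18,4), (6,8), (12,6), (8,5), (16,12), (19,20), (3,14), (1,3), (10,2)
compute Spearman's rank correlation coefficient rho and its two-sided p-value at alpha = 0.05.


Step 1: Rank x and y separately (midranks; no ties here).
rank(x): 7->4, 15->8, 17->10, 18->11, 6->3, 12->7, 8->5, 16->9, 19->12, 3->2, 1->1, 10->6
rank(y): 13->9, 7->6, 21->12, 4->3, 8->7, 6->5, 5->4, 12->8, 20->11, 14->10, 3->2, 2->1
Step 2: d_i = R_x(i) - R_y(i); compute d_i^2.
  (4-9)^2=25, (8-6)^2=4, (10-12)^2=4, (11-3)^2=64, (3-7)^2=16, (7-5)^2=4, (5-4)^2=1, (9-8)^2=1, (12-11)^2=1, (2-10)^2=64, (1-2)^2=1, (6-1)^2=25
sum(d^2) = 210.
Step 3: rho = 1 - 6*210 / (12*(12^2 - 1)) = 1 - 1260/1716 = 0.265734.
Step 4: Under H0, t = rho * sqrt((n-2)/(1-rho^2)) = 0.8717 ~ t(10).
Step 5: Two-sided p-value from the t-distribution with 10 df = 0.403833.
Step 6: alpha = 0.05. fail to reject H0.

rho = 0.2657, p = 0.403833, fail to reject H0 at alpha = 0.05.


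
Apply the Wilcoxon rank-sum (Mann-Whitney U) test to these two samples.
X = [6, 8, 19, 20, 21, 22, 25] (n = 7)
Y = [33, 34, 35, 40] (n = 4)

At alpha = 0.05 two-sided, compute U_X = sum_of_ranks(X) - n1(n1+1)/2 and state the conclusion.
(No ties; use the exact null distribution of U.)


Step 1: Combine and sort all 11 observations; assign midranks.
sorted (value, group): (6,X), (8,X), (19,X), (20,X), (21,X), (22,X), (25,X), (33,Y), (34,Y), (35,Y), (40,Y)
ranks: 6->1, 8->2, 19->3, 20->4, 21->5, 22->6, 25->7, 33->8, 34->9, 35->10, 40->11
Step 2: Rank sum for X: R1 = 1 + 2 + 3 + 4 + 5 + 6 + 7 = 28.
Step 3: U_X = R1 - n1(n1+1)/2 = 28 - 7*8/2 = 28 - 28 = 0.
       U_Y = n1*n2 - U_X = 28 - 0 = 28.
Step 4: No ties, so the exact null distribution of U (based on enumerating the C(11,7) = 330 equally likely rank assignments) gives the two-sided p-value.
Step 5: p-value = 0.006061; compare to alpha = 0.05. reject H0.

U_X = 0, p = 0.006061, reject H0 at alpha = 0.05.


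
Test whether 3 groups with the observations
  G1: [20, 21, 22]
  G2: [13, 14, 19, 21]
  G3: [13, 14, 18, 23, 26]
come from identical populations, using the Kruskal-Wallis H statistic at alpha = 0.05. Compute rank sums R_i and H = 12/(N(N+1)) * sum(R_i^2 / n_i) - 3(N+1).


Step 1: Combine all N = 12 observations and assign midranks.
sorted (value, group, rank): (13,G2,1.5), (13,G3,1.5), (14,G2,3.5), (14,G3,3.5), (18,G3,5), (19,G2,6), (20,G1,7), (21,G1,8.5), (21,G2,8.5), (22,G1,10), (23,G3,11), (26,G3,12)
Step 2: Sum ranks within each group.
R_1 = 25.5 (n_1 = 3)
R_2 = 19.5 (n_2 = 4)
R_3 = 33 (n_3 = 5)
Step 3: H = 12/(N(N+1)) * sum(R_i^2/n_i) - 3(N+1)
     = 12/(12*13) * (25.5^2/3 + 19.5^2/4 + 33^2/5) - 3*13
     = 0.076923 * 529.612 - 39
     = 1.739423.
Step 4: Ties present; correction factor C = 1 - 18/(12^3 - 12) = 0.989510. Corrected H = 1.739423 / 0.989510 = 1.757862.
Step 5: Under H0, H ~ chi^2(2); p-value = 0.415227.
Step 6: alpha = 0.05. fail to reject H0.

H = 1.7579, df = 2, p = 0.415227, fail to reject H0.


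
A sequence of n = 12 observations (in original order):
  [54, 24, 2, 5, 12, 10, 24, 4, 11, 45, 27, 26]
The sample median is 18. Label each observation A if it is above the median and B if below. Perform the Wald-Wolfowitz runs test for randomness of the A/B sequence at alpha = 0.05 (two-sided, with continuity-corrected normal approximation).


Step 1: Compute median = 18; label A = above, B = below.
Labels in order: AABBBBABBAAA  (n_A = 6, n_B = 6)
Step 2: Count runs R = 5.
Step 3: Under H0 (random ordering), E[R] = 2*n_A*n_B/(n_A+n_B) + 1 = 2*6*6/12 + 1 = 7.0000.
        Var[R] = 2*n_A*n_B*(2*n_A*n_B - n_A - n_B) / ((n_A+n_B)^2 * (n_A+n_B-1)) = 4320/1584 = 2.7273.
        SD[R] = 1.6514.
Step 4: Continuity-corrected z = (R + 0.5 - E[R]) / SD[R] = (5 + 0.5 - 7.0000) / 1.6514 = -0.9083.
Step 5: Two-sided p-value via normal approximation = 2*(1 - Phi(|z|)) = 0.363722.
Step 6: alpha = 0.05. fail to reject H0.

R = 5, z = -0.9083, p = 0.363722, fail to reject H0.


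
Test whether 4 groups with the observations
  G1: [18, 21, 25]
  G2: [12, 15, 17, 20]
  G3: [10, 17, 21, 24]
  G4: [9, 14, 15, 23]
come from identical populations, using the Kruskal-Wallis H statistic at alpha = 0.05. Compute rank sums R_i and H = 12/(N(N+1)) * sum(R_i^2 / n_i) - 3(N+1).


Step 1: Combine all N = 15 observations and assign midranks.
sorted (value, group, rank): (9,G4,1), (10,G3,2), (12,G2,3), (14,G4,4), (15,G2,5.5), (15,G4,5.5), (17,G2,7.5), (17,G3,7.5), (18,G1,9), (20,G2,10), (21,G1,11.5), (21,G3,11.5), (23,G4,13), (24,G3,14), (25,G1,15)
Step 2: Sum ranks within each group.
R_1 = 35.5 (n_1 = 3)
R_2 = 26 (n_2 = 4)
R_3 = 35 (n_3 = 4)
R_4 = 23.5 (n_4 = 4)
Step 3: H = 12/(N(N+1)) * sum(R_i^2/n_i) - 3(N+1)
     = 12/(15*16) * (35.5^2/3 + 26^2/4 + 35^2/4 + 23.5^2/4) - 3*16
     = 0.050000 * 1033.4 - 48
     = 3.669792.
Step 4: Ties present; correction factor C = 1 - 18/(15^3 - 15) = 0.994643. Corrected H = 3.669792 / 0.994643 = 3.689557.
Step 5: Under H0, H ~ chi^2(3); p-value = 0.296996.
Step 6: alpha = 0.05. fail to reject H0.

H = 3.6896, df = 3, p = 0.296996, fail to reject H0.


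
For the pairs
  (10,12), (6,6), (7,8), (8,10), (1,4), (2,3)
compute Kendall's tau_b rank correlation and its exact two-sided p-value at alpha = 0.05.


Step 1: Enumerate the 15 unordered pairs (i,j) with i<j and classify each by sign(x_j-x_i) * sign(y_j-y_i).
  (1,2):dx=-4,dy=-6->C; (1,3):dx=-3,dy=-4->C; (1,4):dx=-2,dy=-2->C; (1,5):dx=-9,dy=-8->C
  (1,6):dx=-8,dy=-9->C; (2,3):dx=+1,dy=+2->C; (2,4):dx=+2,dy=+4->C; (2,5):dx=-5,dy=-2->C
  (2,6):dx=-4,dy=-3->C; (3,4):dx=+1,dy=+2->C; (3,5):dx=-6,dy=-4->C; (3,6):dx=-5,dy=-5->C
  (4,5):dx=-7,dy=-6->C; (4,6):dx=-6,dy=-7->C; (5,6):dx=+1,dy=-1->D
Step 2: C = 14, D = 1, total pairs = 15.
Step 3: tau = (C - D)/(n(n-1)/2) = (14 - 1)/15 = 0.866667.
Step 4: Exact two-sided p-value (enumerate n! = 720 permutations of y under H0): p = 0.016667.
Step 5: alpha = 0.05. reject H0.

tau_b = 0.8667 (C=14, D=1), p = 0.016667, reject H0.


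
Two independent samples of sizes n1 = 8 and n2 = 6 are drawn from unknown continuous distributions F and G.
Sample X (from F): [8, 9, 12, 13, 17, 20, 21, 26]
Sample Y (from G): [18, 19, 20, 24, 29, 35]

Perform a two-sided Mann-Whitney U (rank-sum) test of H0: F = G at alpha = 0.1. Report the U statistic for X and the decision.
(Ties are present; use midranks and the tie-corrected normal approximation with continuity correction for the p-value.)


Step 1: Combine and sort all 14 observations; assign midranks.
sorted (value, group): (8,X), (9,X), (12,X), (13,X), (17,X), (18,Y), (19,Y), (20,X), (20,Y), (21,X), (24,Y), (26,X), (29,Y), (35,Y)
ranks: 8->1, 9->2, 12->3, 13->4, 17->5, 18->6, 19->7, 20->8.5, 20->8.5, 21->10, 24->11, 26->12, 29->13, 35->14
Step 2: Rank sum for X: R1 = 1 + 2 + 3 + 4 + 5 + 8.5 + 10 + 12 = 45.5.
Step 3: U_X = R1 - n1(n1+1)/2 = 45.5 - 8*9/2 = 45.5 - 36 = 9.5.
       U_Y = n1*n2 - U_X = 48 - 9.5 = 38.5.
Step 4: Ties are present, so use the tie-corrected normal approximation (with continuity correction) for the p-value.
Step 5: p-value = 0.070392; compare to alpha = 0.1. reject H0.

U_X = 9.5, p = 0.070392, reject H0 at alpha = 0.1.


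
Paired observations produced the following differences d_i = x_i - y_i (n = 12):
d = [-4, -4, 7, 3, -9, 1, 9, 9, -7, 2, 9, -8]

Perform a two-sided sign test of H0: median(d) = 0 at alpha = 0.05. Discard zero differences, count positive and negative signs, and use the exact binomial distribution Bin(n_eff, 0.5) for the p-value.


Step 1: Discard zero differences. Original n = 12; n_eff = number of nonzero differences = 12.
Nonzero differences (with sign): -4, -4, +7, +3, -9, +1, +9, +9, -7, +2, +9, -8
Step 2: Count signs: positive = 7, negative = 5.
Step 3: Under H0: P(positive) = 0.5, so the number of positives S ~ Bin(12, 0.5).
Step 4: Two-sided exact p-value = sum of Bin(12,0.5) probabilities at or below the observed probability = 0.774414.
Step 5: alpha = 0.05. fail to reject H0.

n_eff = 12, pos = 7, neg = 5, p = 0.774414, fail to reject H0.


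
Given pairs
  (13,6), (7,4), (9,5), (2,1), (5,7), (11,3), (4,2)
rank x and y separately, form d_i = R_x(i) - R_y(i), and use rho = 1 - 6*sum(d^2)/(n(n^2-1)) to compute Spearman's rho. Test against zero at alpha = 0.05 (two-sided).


Step 1: Rank x and y separately (midranks; no ties here).
rank(x): 13->7, 7->4, 9->5, 2->1, 5->3, 11->6, 4->2
rank(y): 6->6, 4->4, 5->5, 1->1, 7->7, 3->3, 2->2
Step 2: d_i = R_x(i) - R_y(i); compute d_i^2.
  (7-6)^2=1, (4-4)^2=0, (5-5)^2=0, (1-1)^2=0, (3-7)^2=16, (6-3)^2=9, (2-2)^2=0
sum(d^2) = 26.
Step 3: rho = 1 - 6*26 / (7*(7^2 - 1)) = 1 - 156/336 = 0.535714.
Step 4: Under H0, t = rho * sqrt((n-2)/(1-rho^2)) = 1.4186 ~ t(5).
Step 5: Two-sided p-value from the t-distribution with 5 df = 0.215217.
Step 6: alpha = 0.05. fail to reject H0.

rho = 0.5357, p = 0.215217, fail to reject H0 at alpha = 0.05.


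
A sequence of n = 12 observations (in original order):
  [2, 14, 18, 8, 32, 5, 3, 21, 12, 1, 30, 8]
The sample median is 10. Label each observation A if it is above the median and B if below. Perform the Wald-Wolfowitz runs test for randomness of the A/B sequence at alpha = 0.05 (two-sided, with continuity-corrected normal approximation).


Step 1: Compute median = 10; label A = above, B = below.
Labels in order: BAABABBAABAB  (n_A = 6, n_B = 6)
Step 2: Count runs R = 9.
Step 3: Under H0 (random ordering), E[R] = 2*n_A*n_B/(n_A+n_B) + 1 = 2*6*6/12 + 1 = 7.0000.
        Var[R] = 2*n_A*n_B*(2*n_A*n_B - n_A - n_B) / ((n_A+n_B)^2 * (n_A+n_B-1)) = 4320/1584 = 2.7273.
        SD[R] = 1.6514.
Step 4: Continuity-corrected z = (R - 0.5 - E[R]) / SD[R] = (9 - 0.5 - 7.0000) / 1.6514 = 0.9083.
Step 5: Two-sided p-value via normal approximation = 2*(1 - Phi(|z|)) = 0.363722.
Step 6: alpha = 0.05. fail to reject H0.

R = 9, z = 0.9083, p = 0.363722, fail to reject H0.


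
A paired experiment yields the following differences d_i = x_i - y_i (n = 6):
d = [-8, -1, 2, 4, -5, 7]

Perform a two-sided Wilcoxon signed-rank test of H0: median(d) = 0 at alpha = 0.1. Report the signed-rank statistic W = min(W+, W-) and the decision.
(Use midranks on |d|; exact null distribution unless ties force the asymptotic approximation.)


Step 1: Drop any zero differences (none here) and take |d_i|.
|d| = [8, 1, 2, 4, 5, 7]
Step 2: Midrank |d_i| (ties get averaged ranks).
ranks: |8|->6, |1|->1, |2|->2, |4|->3, |5|->4, |7|->5
Step 3: Attach original signs; sum ranks with positive sign and with negative sign.
W+ = 2 + 3 + 5 = 10
W- = 6 + 1 + 4 = 11
(Check: W+ + W- = 21 should equal n(n+1)/2 = 21.)
Step 4: Test statistic W = min(W+, W-) = 10.
Step 5: No ties, so the exact null distribution over the 2^6 = 64 sign assignments gives the two-sided p-value = 1.000000.
Step 6: alpha = 0.1. fail to reject H0.

W+ = 10, W- = 11, W = min = 10, p = 1.000000, fail to reject H0.


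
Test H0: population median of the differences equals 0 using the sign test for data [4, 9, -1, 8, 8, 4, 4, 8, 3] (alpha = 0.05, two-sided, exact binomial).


Step 1: Discard zero differences. Original n = 9; n_eff = number of nonzero differences = 9.
Nonzero differences (with sign): +4, +9, -1, +8, +8, +4, +4, +8, +3
Step 2: Count signs: positive = 8, negative = 1.
Step 3: Under H0: P(positive) = 0.5, so the number of positives S ~ Bin(9, 0.5).
Step 4: Two-sided exact p-value = sum of Bin(9,0.5) probabilities at or below the observed probability = 0.039062.
Step 5: alpha = 0.05. reject H0.

n_eff = 9, pos = 8, neg = 1, p = 0.039062, reject H0.


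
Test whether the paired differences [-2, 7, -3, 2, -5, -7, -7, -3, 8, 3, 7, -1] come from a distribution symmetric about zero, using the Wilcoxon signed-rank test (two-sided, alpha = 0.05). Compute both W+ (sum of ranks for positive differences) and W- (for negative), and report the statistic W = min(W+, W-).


Step 1: Drop any zero differences (none here) and take |d_i|.
|d| = [2, 7, 3, 2, 5, 7, 7, 3, 8, 3, 7, 1]
Step 2: Midrank |d_i| (ties get averaged ranks).
ranks: |2|->2.5, |7|->9.5, |3|->5, |2|->2.5, |5|->7, |7|->9.5, |7|->9.5, |3|->5, |8|->12, |3|->5, |7|->9.5, |1|->1
Step 3: Attach original signs; sum ranks with positive sign and with negative sign.
W+ = 9.5 + 2.5 + 12 + 5 + 9.5 = 38.5
W- = 2.5 + 5 + 7 + 9.5 + 9.5 + 5 + 1 = 39.5
(Check: W+ + W- = 78 should equal n(n+1)/2 = 78.)
Step 4: Test statistic W = min(W+, W-) = 38.5.
Step 5: Ties in |d|, so use the tie-corrected normal approximation.
        E[W] = n(n+1)/4 = 12*13/4 = 39.
        Tie groups: |d|=2 (t=2), |d|=3 (t=3), |d|=7 (t=4); sum(t^3 - t) = 90.
        Var[W] = n(n+1)(2n+1)/24 - sum(t^3-t)/48 = 3900/24 - 90/48 = 160.625.
        z = (W - E[W]) / sqrt(Var[W]) = (38.5 - 39) / 12.6738 = -0.0395.
        Two-sided p = 2*Phi(z) = 0.968530.
Step 6: alpha = 0.05. fail to reject H0.

W+ = 38.5, W- = 39.5, W = min = 38.5, p = 0.968530, fail to reject H0.


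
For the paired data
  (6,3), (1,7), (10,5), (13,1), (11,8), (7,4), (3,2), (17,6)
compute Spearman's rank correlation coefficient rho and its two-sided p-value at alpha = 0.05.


Step 1: Rank x and y separately (midranks; no ties here).
rank(x): 6->3, 1->1, 10->5, 13->7, 11->6, 7->4, 3->2, 17->8
rank(y): 3->3, 7->7, 5->5, 1->1, 8->8, 4->4, 2->2, 6->6
Step 2: d_i = R_x(i) - R_y(i); compute d_i^2.
  (3-3)^2=0, (1-7)^2=36, (5-5)^2=0, (7-1)^2=36, (6-8)^2=4, (4-4)^2=0, (2-2)^2=0, (8-6)^2=4
sum(d^2) = 80.
Step 3: rho = 1 - 6*80 / (8*(8^2 - 1)) = 1 - 480/504 = 0.047619.
Step 4: Under H0, t = rho * sqrt((n-2)/(1-rho^2)) = 0.1168 ~ t(6).
Step 5: Two-sided p-value from the t-distribution with 6 df = 0.910849.
Step 6: alpha = 0.05. fail to reject H0.

rho = 0.0476, p = 0.910849, fail to reject H0 at alpha = 0.05.


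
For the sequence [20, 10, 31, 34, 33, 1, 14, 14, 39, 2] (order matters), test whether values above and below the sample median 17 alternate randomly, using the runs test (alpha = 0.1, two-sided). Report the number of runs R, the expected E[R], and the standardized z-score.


Step 1: Compute median = 17; label A = above, B = below.
Labels in order: ABAAABBBAB  (n_A = 5, n_B = 5)
Step 2: Count runs R = 6.
Step 3: Under H0 (random ordering), E[R] = 2*n_A*n_B/(n_A+n_B) + 1 = 2*5*5/10 + 1 = 6.0000.
        Var[R] = 2*n_A*n_B*(2*n_A*n_B - n_A - n_B) / ((n_A+n_B)^2 * (n_A+n_B-1)) = 2000/900 = 2.2222.
        SD[R] = 1.4907.
Step 4: R = E[R], so z = 0 with no continuity correction.
Step 5: Two-sided p-value via normal approximation = 2*(1 - Phi(|z|)) = 1.000000.
Step 6: alpha = 0.1. fail to reject H0.

R = 6, z = 0.0000, p = 1.000000, fail to reject H0.
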